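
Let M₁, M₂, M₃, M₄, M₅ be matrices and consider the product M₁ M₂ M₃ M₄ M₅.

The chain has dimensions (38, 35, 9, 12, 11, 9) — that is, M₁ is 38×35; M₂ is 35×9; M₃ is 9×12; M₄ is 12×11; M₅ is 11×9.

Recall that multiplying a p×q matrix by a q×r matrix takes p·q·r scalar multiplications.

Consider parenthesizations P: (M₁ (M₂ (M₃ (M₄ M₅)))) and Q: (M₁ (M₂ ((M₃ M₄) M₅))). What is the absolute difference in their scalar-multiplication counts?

Order P = (M₁ (M₂ (M₃ (M₄ M₅)))): (M₄ M₅): 12×11 by 11×9 → 12×9, cost 12·11·9 = 1188; (M₃ (M₄ M₅)): 9×12 by 12×9 → 9×9, cost 9·12·9 = 972; cumulative 2160; (M₂ (M₃ (M₄ M₅))): 35×9 by 9×9 → 35×9, cost 35·9·9 = 2835; cumulative 4995; (M₁ (M₂ (M₃ (M₄ M₅)))): 38×35 by 35×9 → 38×9, cost 38·35·9 = 11970; cumulative 16965. Total 16965.
Order Q = (M₁ (M₂ ((M₃ M₄) M₅))): (M₃ M₄): 9×12 by 12×11 → 9×11, cost 9·12·11 = 1188; ((M₃ M₄) M₅): 9×11 by 11×9 → 9×9, cost 9·11·9 = 891; cumulative 2079; (M₂ ((M₃ M₄) M₅)): 35×9 by 9×9 → 35×9, cost 35·9·9 = 2835; cumulative 4914; (M₁ (M₂ ((M₃ M₄) M₅))): 38×35 by 35×9 → 38×9, cost 38·35·9 = 11970; cumulative 16884. Total 16884.
Difference: |16965 − 16884| = 81.

81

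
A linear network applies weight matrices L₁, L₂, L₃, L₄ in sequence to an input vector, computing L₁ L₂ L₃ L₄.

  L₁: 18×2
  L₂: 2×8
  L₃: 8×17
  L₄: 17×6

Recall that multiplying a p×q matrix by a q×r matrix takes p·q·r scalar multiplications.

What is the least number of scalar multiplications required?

692

Adjacent pairs: L₁L₂ = 18·2·8 = 288; L₂L₃ = 2·8·17 = 272; L₃L₄ = 8·17·6 = 816.
Length 3: L₁..L₃: k=1: 0+272+18·2·17=884; k=2: 288+0+18·8·17=2736 → min 884 | L₂..L₄: k=2: 0+816+2·8·6=912; k=3: 272+0+2·17·6=476 → min 476.
Length 4: L₁..L₄: k=1: 0+476+18·2·6=692; k=2: 288+816+18·8·6=1968; k=3: 884+0+18·17·6=2720 → min 692.
Optimal order: (L₁ ((L₂ L₃) L₄)) with cost 692.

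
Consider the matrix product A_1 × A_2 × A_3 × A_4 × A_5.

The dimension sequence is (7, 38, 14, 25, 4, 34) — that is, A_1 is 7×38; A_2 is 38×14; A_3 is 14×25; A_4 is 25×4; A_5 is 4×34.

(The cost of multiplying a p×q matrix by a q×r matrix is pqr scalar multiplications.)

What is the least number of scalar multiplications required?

Adjacent pairs: A_1A_2 = 7·38·14 = 3724; A_2A_3 = 38·14·25 = 13300; A_3A_4 = 14·25·4 = 1400; A_4A_5 = 25·4·34 = 3400.
Length 3: A_1..A_3: k=1: 0+13300+7·38·25=19950; k=2: 3724+0+7·14·25=6174 → min 6174 | A_2..A_4: k=2: 0+1400+38·14·4=3528; k=3: 13300+0+38·25·4=17100 → min 3528 | A_3..A_5: k=3: 0+3400+14·25·34=15300; k=4: 1400+0+14·4·34=3304 → min 3304.
Length 4: A_1..A_4: k=1: 0+3528+7·38·4=4592; k=2: 3724+1400+7·14·4=5516; k=3: 6174+0+7·25·4=6874 → min 4592 | A_2..A_5: k=2: 0+3304+38·14·34=21392; k=3: 13300+3400+38·25·34=49000; k=4: 3528+0+38·4·34=8696 → min 8696.
Length 5: A_1..A_5: k=1: 0+8696+7·38·34=17740; k=2: 3724+3304+7·14·34=10360; k=3: 6174+3400+7·25·34=15524; k=4: 4592+0+7·4·34=5544 → min 5544.
Optimal order: ((A_1 × (A_2 × (A_3 × A_4))) × A_5) with cost 5544.

5544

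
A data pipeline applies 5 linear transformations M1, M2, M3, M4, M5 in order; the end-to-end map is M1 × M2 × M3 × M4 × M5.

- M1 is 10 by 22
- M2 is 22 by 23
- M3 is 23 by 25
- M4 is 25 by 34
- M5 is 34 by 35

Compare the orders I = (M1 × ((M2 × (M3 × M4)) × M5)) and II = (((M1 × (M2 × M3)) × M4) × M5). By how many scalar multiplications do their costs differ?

Order I = (M1 × ((M2 × (M3 × M4)) × M5)): (M3 × M4): 23×25 by 25×34 → 23×34, cost 23·25·34 = 19550; (M2 × (M3 × M4)): 22×23 by 23×34 → 22×34, cost 22·23·34 = 17204; cumulative 36754; ((M2 × (M3 × M4)) × M5): 22×34 by 34×35 → 22×35, cost 22·34·35 = 26180; cumulative 62934; (M1 × ((M2 × (M3 × M4)) × M5)): 10×22 by 22×35 → 10×35, cost 10·22·35 = 7700; cumulative 70634. Total 70634.
Order II = (((M1 × (M2 × M3)) × M4) × M5): (M2 × M3): 22×23 by 23×25 → 22×25, cost 22·23·25 = 12650; (M1 × (M2 × M3)): 10×22 by 22×25 → 10×25, cost 10·22·25 = 5500; cumulative 18150; ((M1 × (M2 × M3)) × M4): 10×25 by 25×34 → 10×34, cost 10·25·34 = 8500; cumulative 26650; (((M1 × (M2 × M3)) × M4) × M5): 10×34 by 34×35 → 10×35, cost 10·34·35 = 11900; cumulative 38550. Total 38550.
Difference: |70634 − 38550| = 32084.

32084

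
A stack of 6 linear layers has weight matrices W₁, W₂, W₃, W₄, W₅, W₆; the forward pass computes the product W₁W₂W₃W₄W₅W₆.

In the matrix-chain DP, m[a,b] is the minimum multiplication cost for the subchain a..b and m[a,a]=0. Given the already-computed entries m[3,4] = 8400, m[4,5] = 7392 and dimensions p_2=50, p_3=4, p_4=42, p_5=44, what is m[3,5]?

m[3,5] = min over k∈[3,4] of m[3,k]+m[k+1,5]+p_{2}·p_k·p_{5}.
k=3: 0 + 7392 + 50·4·44 = 16192; k=4: 8400 + 0 + 50·42·44 = 100800.
Minimum: 16192 at k=3.

16192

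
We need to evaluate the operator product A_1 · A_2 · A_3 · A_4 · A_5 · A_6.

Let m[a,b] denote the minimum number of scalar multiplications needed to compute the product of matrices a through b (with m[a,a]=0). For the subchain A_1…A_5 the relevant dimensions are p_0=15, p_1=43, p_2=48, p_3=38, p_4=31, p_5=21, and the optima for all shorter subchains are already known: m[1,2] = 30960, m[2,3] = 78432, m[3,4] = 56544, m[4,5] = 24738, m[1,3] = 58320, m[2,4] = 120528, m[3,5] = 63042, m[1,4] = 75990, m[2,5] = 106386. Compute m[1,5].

m[1,5] = min over k∈[1,4] of m[1,k]+m[k+1,5]+p_{0}·p_k·p_{5}.
k=1: 0 + 106386 + 15·43·21 = 119931; k=2: 30960 + 63042 + 15·48·21 = 109122; k=3: 58320 + 24738 + 15·38·21 = 95028; k=4: 75990 + 0 + 15·31·21 = 85755.
Minimum: 85755 at k=4.

85755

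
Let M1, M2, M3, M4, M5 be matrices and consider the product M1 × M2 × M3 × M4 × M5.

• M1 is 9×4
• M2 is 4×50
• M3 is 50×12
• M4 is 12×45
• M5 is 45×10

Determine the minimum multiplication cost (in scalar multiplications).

6720

Adjacent pairs: M1M2 = 9·4·50 = 1800; M2M3 = 4·50·12 = 2400; M3M4 = 50·12·45 = 27000; M4M5 = 12·45·10 = 5400.
Length 3: M1..M3: k=1: 0+2400+9·4·12=2832; k=2: 1800+0+9·50·12=7200 → min 2832 | M2..M4: k=2: 0+27000+4·50·45=36000; k=3: 2400+0+4·12·45=4560 → min 4560 | M3..M5: k=3: 0+5400+50·12·10=11400; k=4: 27000+0+50·45·10=49500 → min 11400.
Length 4: M1..M4: k=1: 0+4560+9·4·45=6180; k=2: 1800+27000+9·50·45=49050; k=3: 2832+0+9·12·45=7692 → min 6180 | M2..M5: k=2: 0+11400+4·50·10=13400; k=3: 2400+5400+4·12·10=8280; k=4: 4560+0+4·45·10=6360 → min 6360.
Length 5: M1..M5: k=1: 0+6360+9·4·10=6720; k=2: 1800+11400+9·50·10=17700; k=3: 2832+5400+9·12·10=9312; k=4: 6180+0+9·45·10=10230 → min 6720.
Optimal order: (M1 × (((M2 × M3) × M4) × M5)) with cost 6720.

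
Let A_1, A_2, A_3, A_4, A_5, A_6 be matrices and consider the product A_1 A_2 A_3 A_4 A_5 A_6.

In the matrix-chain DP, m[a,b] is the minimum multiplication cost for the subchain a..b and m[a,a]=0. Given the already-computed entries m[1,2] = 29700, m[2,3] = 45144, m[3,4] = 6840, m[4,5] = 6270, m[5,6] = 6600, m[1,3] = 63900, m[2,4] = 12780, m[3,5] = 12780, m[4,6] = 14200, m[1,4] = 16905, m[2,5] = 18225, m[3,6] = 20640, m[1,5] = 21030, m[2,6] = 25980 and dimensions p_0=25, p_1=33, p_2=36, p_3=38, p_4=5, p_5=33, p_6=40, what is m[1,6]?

28505

m[1,6] = min over k∈[1,5] of m[1,k]+m[k+1,6]+p_{0}·p_k·p_{6}.
k=1: 0 + 25980 + 25·33·40 = 58980; k=2: 29700 + 20640 + 25·36·40 = 86340; k=3: 63900 + 14200 + 25·38·40 = 116100; k=4: 16905 + 6600 + 25·5·40 = 28505; k=5: 21030 + 0 + 25·33·40 = 54030.
Minimum: 28505 at k=4.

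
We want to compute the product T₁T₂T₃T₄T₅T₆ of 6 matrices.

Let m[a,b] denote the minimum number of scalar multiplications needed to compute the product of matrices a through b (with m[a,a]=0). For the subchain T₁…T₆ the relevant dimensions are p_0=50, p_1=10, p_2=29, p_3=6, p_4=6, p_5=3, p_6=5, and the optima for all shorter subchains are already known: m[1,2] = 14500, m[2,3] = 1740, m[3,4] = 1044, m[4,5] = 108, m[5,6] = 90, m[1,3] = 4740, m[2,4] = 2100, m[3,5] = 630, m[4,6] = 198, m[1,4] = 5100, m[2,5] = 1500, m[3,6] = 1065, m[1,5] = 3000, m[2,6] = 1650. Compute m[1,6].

3750

m[1,6] = min over k∈[1,5] of m[1,k]+m[k+1,6]+p_{0}·p_k·p_{6}.
k=1: 0 + 1650 + 50·10·5 = 4150; k=2: 14500 + 1065 + 50·29·5 = 22815; k=3: 4740 + 198 + 50·6·5 = 6438; k=4: 5100 + 90 + 50·6·5 = 6690; k=5: 3000 + 0 + 50·3·5 = 3750.
Minimum: 3750 at k=5.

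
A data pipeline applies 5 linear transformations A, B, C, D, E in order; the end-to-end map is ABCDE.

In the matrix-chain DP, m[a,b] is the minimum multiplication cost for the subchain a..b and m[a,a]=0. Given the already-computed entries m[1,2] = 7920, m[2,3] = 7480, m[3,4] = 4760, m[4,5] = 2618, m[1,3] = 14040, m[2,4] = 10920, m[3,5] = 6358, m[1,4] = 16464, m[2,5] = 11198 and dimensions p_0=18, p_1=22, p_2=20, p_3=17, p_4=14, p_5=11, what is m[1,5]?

m[1,5] = min over k∈[1,4] of m[1,k]+m[k+1,5]+p_{0}·p_k·p_{5}.
k=1: 0 + 11198 + 18·22·11 = 15554; k=2: 7920 + 6358 + 18·20·11 = 18238; k=3: 14040 + 2618 + 18·17·11 = 20024; k=4: 16464 + 0 + 18·14·11 = 19236.
Minimum: 15554 at k=1.

15554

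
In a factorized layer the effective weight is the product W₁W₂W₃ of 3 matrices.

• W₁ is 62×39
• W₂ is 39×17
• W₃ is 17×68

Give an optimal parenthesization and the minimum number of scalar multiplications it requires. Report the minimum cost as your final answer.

(W₁(W₂W₃)): cost 209508.
((W₁W₂)W₃): cost 112778.
Optimal: ((W₁W₂)W₃) with cost 112778.

112778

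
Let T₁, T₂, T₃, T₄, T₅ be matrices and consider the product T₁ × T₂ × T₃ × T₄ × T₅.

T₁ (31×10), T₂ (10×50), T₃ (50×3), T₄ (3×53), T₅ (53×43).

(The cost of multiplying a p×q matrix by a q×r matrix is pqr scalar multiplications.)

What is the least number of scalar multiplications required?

13266

Adjacent pairs: T₁T₂ = 31·10·50 = 15500; T₂T₃ = 10·50·3 = 1500; T₃T₄ = 50·3·53 = 7950; T₄T₅ = 3·53·43 = 6837.
Length 3: T₁..T₃: k=1: 0+1500+31·10·3=2430; k=2: 15500+0+31·50·3=20150 → min 2430 | T₂..T₄: k=2: 0+7950+10·50·53=34450; k=3: 1500+0+10·3·53=3090 → min 3090 | T₃..T₅: k=3: 0+6837+50·3·43=13287; k=4: 7950+0+50·53·43=121900 → min 13287.
Length 4: T₁..T₄: k=1: 0+3090+31·10·53=19520; k=2: 15500+7950+31·50·53=105600; k=3: 2430+0+31·3·53=7359 → min 7359 | T₂..T₅: k=2: 0+13287+10·50·43=34787; k=3: 1500+6837+10·3·43=9627; k=4: 3090+0+10·53·43=25880 → min 9627.
Length 5: T₁..T₅: k=1: 0+9627+31·10·43=22957; k=2: 15500+13287+31·50·43=95437; k=3: 2430+6837+31·3·43=13266; k=4: 7359+0+31·53·43=78008 → min 13266.
Optimal order: ((T₁ × (T₂ × T₃)) × (T₄ × T₅)) with cost 13266.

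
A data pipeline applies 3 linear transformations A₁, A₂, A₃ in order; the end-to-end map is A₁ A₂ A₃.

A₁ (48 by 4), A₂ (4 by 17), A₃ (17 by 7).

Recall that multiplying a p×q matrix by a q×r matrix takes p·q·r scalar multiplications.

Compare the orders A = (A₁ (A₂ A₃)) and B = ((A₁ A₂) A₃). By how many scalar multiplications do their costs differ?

Order A = (A₁ (A₂ A₃)): (A₂ A₃): 4×17 by 17×7 → 4×7, cost 4·17·7 = 476; (A₁ (A₂ A₃)): 48×4 by 4×7 → 48×7, cost 48·4·7 = 1344; cumulative 1820. Total 1820.
Order B = ((A₁ A₂) A₃): (A₁ A₂): 48×4 by 4×17 → 48×17, cost 48·4·17 = 3264; ((A₁ A₂) A₃): 48×17 by 17×7 → 48×7, cost 48·17·7 = 5712; cumulative 8976. Total 8976.
Difference: |1820 − 8976| = 7156.

7156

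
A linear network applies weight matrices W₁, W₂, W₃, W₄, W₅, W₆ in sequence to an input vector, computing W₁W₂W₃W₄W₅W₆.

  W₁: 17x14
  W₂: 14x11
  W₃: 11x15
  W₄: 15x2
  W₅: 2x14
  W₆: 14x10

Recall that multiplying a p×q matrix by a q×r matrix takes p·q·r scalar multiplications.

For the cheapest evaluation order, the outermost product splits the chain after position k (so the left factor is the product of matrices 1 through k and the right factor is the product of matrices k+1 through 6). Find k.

Adjacent pairs: W₁W₂ = 17·14·11 = 2618; W₂W₃ = 14·11·15 = 2310; W₃W₄ = 11·15·2 = 330; W₄W₅ = 15·2·14 = 420; W₅W₆ = 2·14·10 = 280.
Length 3: W₁..W₃: k=1: 0+2310+17·14·15=5880; k=2: 2618+0+17·11·15=5423 → min 5423 | W₂..W₄: k=2: 0+330+14·11·2=638; k=3: 2310+0+14·15·2=2730 → min 638 | W₃..W₅: k=3: 0+420+11·15·14=2730; k=4: 330+0+11·2·14=638 → min 638 | W₄..W₆: k=4: 0+280+15·2·10=580; k=5: 420+0+15·14·10=2520 → min 580.
Length 4: W₁..W₄: k=1: 0+638+17·14·2=1114; k=2: 2618+330+17·11·2=3322; k=3: 5423+0+17·15·2=5933 → min 1114 | W₂..W₅: k=2: 0+638+14·11·14=2794; k=3: 2310+420+14·15·14=5670; k=4: 638+0+14·2·14=1030 → min 1030 | W₃..W₆: k=3: 0+580+11·15·10=2230; k=4: 330+280+11·2·10=830; k=5: 638+0+11·14·10=2178 → min 830.
Length 5: W₁..W₅: k=1: 0+1030+17·14·14=4362; k=2: 2618+638+17·11·14=5874; k=3: 5423+420+17·15·14=9413; k=4: 1114+0+17·2·14=1590 → min 1590 | W₂..W₆: k=2: 0+830+14·11·10=2370; k=3: 2310+580+14·15·10=4990; k=4: 638+280+14·2·10=1198; k=5: 1030+0+14·14·10=2990 → min 1198.
Top-level splits: k=1: (W₁..W₁)·(W₂..W₆) → 0+1198+17·14·10 = 3578; k=2: (W₁..W₂)·(W₃..W₆) → 2618+830+17·11·10 = 5318; k=3: (W₁..W₃)·(W₄..W₆) → 5423+580+17·15·10 = 8553; k=4: (W₁..W₄)·(W₅..W₆) → 1114+280+17·2·10 = 1734; k=5: (W₁..W₅)·(W₆..W₆) → 1590+0+17·14·10 = 3970.
Best split is after W₄, i.e. k = 4.

4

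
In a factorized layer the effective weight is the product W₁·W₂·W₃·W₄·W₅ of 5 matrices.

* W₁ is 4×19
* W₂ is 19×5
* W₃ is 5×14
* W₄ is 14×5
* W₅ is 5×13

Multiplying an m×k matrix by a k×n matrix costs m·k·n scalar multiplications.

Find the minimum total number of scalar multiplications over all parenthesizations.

Adjacent pairs: W₁W₂ = 4·19·5 = 380; W₂W₃ = 19·5·14 = 1330; W₃W₄ = 5·14·5 = 350; W₄W₅ = 14·5·13 = 910.
Length 3: W₁..W₃: k=1: 0+1330+4·19·14=2394; k=2: 380+0+4·5·14=660 → min 660 | W₂..W₄: k=2: 0+350+19·5·5=825; k=3: 1330+0+19·14·5=2660 → min 825 | W₃..W₅: k=3: 0+910+5·14·13=1820; k=4: 350+0+5·5·13=675 → min 675.
Length 4: W₁..W₄: k=1: 0+825+4·19·5=1205; k=2: 380+350+4·5·5=830; k=3: 660+0+4·14·5=940 → min 830 | W₂..W₅: k=2: 0+675+19·5·13=1910; k=3: 1330+910+19·14·13=5698; k=4: 825+0+19·5·13=2060 → min 1910.
Length 5: W₁..W₅: k=1: 0+1910+4·19·13=2898; k=2: 380+675+4·5·13=1315; k=3: 660+910+4·14·13=2298; k=4: 830+0+4·5·13=1090 → min 1090.
Optimal order: (((W₁·W₂)·(W₃·W₄))·W₅) with cost 1090.

1090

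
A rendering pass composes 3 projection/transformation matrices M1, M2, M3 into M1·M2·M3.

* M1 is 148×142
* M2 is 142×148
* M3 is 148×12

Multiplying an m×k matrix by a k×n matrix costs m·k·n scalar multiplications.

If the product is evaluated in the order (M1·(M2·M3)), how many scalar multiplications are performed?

504384

(M2·M3): 142×148 by 148×12 → 142×12, cost 142·148·12 = 252192
(M1·(M2·M3)): 148×142 by 142×12 → 148×12, cost 148·142·12 = 252192; cumulative 504384
Total: 504384 scalar multiplications.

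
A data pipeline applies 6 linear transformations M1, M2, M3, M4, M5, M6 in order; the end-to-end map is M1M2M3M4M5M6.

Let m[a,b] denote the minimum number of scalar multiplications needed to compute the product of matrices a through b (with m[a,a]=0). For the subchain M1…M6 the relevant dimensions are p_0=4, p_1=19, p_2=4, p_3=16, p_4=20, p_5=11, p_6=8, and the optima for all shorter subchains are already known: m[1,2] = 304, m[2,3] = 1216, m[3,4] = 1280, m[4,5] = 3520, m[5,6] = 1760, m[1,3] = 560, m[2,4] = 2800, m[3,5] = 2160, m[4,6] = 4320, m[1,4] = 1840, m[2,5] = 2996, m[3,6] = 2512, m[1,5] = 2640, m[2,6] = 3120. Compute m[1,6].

m[1,6] = min over k∈[1,5] of m[1,k]+m[k+1,6]+p_{0}·p_k·p_{6}.
k=1: 0 + 3120 + 4·19·8 = 3728; k=2: 304 + 2512 + 4·4·8 = 2944; k=3: 560 + 4320 + 4·16·8 = 5392; k=4: 1840 + 1760 + 4·20·8 = 4240; k=5: 2640 + 0 + 4·11·8 = 2992.
Minimum: 2944 at k=2.

2944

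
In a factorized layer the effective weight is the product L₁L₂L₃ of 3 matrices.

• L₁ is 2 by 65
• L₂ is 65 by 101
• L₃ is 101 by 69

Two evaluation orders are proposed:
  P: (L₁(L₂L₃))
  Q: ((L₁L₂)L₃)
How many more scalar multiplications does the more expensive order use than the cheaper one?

434887

Order P = (L₁(L₂L₃)): (L₂L₃): 65×101 by 101×69 → 65×69, cost 65·101·69 = 452985; (L₁(L₂L₃)): 2×65 by 65×69 → 2×69, cost 2·65·69 = 8970; cumulative 461955. Total 461955.
Order Q = ((L₁L₂)L₃): (L₁L₂): 2×65 by 65×101 → 2×101, cost 2·65·101 = 13130; ((L₁L₂)L₃): 2×101 by 101×69 → 2×69, cost 2·101·69 = 13938; cumulative 27068. Total 27068.
Difference: |461955 − 27068| = 434887.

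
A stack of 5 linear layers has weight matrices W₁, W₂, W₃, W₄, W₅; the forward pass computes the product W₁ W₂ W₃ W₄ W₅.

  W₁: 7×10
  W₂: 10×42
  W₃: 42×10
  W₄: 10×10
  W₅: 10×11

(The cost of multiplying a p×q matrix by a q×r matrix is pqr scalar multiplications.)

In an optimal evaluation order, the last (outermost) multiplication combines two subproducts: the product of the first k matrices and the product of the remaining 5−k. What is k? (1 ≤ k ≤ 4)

4

Adjacent pairs: W₁W₂ = 7·10·42 = 2940; W₂W₃ = 10·42·10 = 4200; W₃W₄ = 42·10·10 = 4200; W₄W₅ = 10·10·11 = 1100.
Length 3: W₁..W₃: k=1: 0+4200+7·10·10=4900; k=2: 2940+0+7·42·10=5880 → min 4900 | W₂..W₄: k=2: 0+4200+10·42·10=8400; k=3: 4200+0+10·10·10=5200 → min 5200 | W₃..W₅: k=3: 0+1100+42·10·11=5720; k=4: 4200+0+42·10·11=8820 → min 5720.
Length 4: W₁..W₄: k=1: 0+5200+7·10·10=5900; k=2: 2940+4200+7·42·10=10080; k=3: 4900+0+7·10·10=5600 → min 5600 | W₂..W₅: k=2: 0+5720+10·42·11=10340; k=3: 4200+1100+10·10·11=6400; k=4: 5200+0+10·10·11=6300 → min 6300.
Top-level splits: k=1: (W₁..W₁)·(W₂..W₅) → 0+6300+7·10·11 = 7070; k=2: (W₁..W₂)·(W₃..W₅) → 2940+5720+7·42·11 = 11894; k=3: (W₁..W₃)·(W₄..W₅) → 4900+1100+7·10·11 = 6770; k=4: (W₁..W₄)·(W₅..W₅) → 5600+0+7·10·11 = 6370.
Best split is after W₄, i.e. k = 4.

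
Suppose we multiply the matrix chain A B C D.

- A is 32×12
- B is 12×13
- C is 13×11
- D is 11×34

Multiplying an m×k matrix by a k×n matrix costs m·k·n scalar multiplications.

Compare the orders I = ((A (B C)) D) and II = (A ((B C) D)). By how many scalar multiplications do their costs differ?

1352

Order I = ((A (B C)) D): (B C): 12×13 by 13×11 → 12×11, cost 12·13·11 = 1716; (A (B C)): 32×12 by 12×11 → 32×11, cost 32·12·11 = 4224; cumulative 5940; ((A (B C)) D): 32×11 by 11×34 → 32×34, cost 32·11·34 = 11968; cumulative 17908. Total 17908.
Order II = (A ((B C) D)): (B C): 12×13 by 13×11 → 12×11, cost 12·13·11 = 1716; ((B C) D): 12×11 by 11×34 → 12×34, cost 12·11·34 = 4488; cumulative 6204; (A ((B C) D)): 32×12 by 12×34 → 32×34, cost 32·12·34 = 13056; cumulative 19260. Total 19260.
Difference: |17908 − 19260| = 1352.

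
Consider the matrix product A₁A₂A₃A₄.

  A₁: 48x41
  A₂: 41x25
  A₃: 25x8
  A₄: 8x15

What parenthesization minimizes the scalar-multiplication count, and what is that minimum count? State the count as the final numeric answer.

29704

Adjacent pairs: A₁A₂ = 48·41·25 = 49200; A₂A₃ = 41·25·8 = 8200; A₃A₄ = 25·8·15 = 3000.
Length 3: A₁..A₃: k=1: 0+8200+48·41·8=23944; k=2: 49200+0+48·25·8=58800 → min 23944 | A₂..A₄: k=2: 0+3000+41·25·15=18375; k=3: 8200+0+41·8·15=13120 → min 13120.
Length 4: A₁..A₄: k=1: 0+13120+48·41·15=42640; k=2: 49200+3000+48·25·15=70200; k=3: 23944+0+48·8·15=29704 → min 29704.
Optimal parenthesization: ((A₁(A₂A₃))A₄) with cost 29704.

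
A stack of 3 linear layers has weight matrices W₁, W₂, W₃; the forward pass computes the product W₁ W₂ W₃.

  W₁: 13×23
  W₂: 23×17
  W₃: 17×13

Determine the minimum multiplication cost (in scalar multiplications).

7956

Order (W₁ (W₂ W₃)): (W₂ W₃): 23×17 by 17×13 → 23×13, cost 23·17·13 = 5083; (W₁ (W₂ W₃)): 13×23 by 23×13 → 13×13, cost 13·23·13 = 3887; cumulative 8970. Total 8970.
Order ((W₁ W₂) W₃): (W₁ W₂): 13×23 by 23×17 → 13×17, cost 13·23·17 = 5083; ((W₁ W₂) W₃): 13×17 by 17×13 → 13×13, cost 13·17·13 = 2873; cumulative 7956. Total 7956.
Minimum: 7956.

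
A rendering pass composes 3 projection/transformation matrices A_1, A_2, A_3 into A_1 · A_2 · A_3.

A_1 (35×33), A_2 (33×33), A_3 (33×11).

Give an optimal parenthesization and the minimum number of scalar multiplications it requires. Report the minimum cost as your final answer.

(A_1 · (A_2 · A_3)): cost 24684.
((A_1 · A_2) · A_3): cost 50820.
Optimal: (A_1 · (A_2 · A_3)) with cost 24684.

24684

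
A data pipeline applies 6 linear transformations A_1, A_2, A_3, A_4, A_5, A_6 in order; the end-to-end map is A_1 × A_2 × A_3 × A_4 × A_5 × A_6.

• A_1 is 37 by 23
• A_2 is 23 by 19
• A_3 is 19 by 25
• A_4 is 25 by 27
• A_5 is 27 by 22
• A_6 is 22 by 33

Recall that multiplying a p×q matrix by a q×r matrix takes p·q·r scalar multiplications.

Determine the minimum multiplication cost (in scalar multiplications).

Adjacent pairs: A_1A_2 = 37·23·19 = 16169; A_2A_3 = 23·19·25 = 10925; A_3A_4 = 19·25·27 = 12825; A_4A_5 = 25·27·22 = 14850; A_5A_6 = 27·22·33 = 19602.
Length 3: A_1..A_3: k=1: 0+10925+37·23·25=32200; k=2: 16169+0+37·19·25=33744 → min 32200 | A_2..A_4: k=2: 0+12825+23·19·27=24624; k=3: 10925+0+23·25·27=26450 → min 24624 | A_3..A_5: k=3: 0+14850+19·25·22=25300; k=4: 12825+0+19·27·22=24111 → min 24111 | A_4..A_6: k=4: 0+19602+25·27·33=41877; k=5: 14850+0+25·22·33=33000 → min 33000.
Length 4: A_1..A_4: k=1: 0+24624+37·23·27=47601; k=2: 16169+12825+37·19·27=47975; k=3: 32200+0+37·25·27=57175 → min 47601 | A_2..A_5: k=2: 0+24111+23·19·22=33725; k=3: 10925+14850+23·25·22=38425; k=4: 24624+0+23·27·22=38286 → min 33725 | A_3..A_6: k=3: 0+33000+19·25·33=48675; k=4: 12825+19602+19·27·33=49356; k=5: 24111+0+19·22·33=37905 → min 37905.
Length 5: A_1..A_5: k=1: 0+33725+37·23·22=52447; k=2: 16169+24111+37·19·22=55746; k=3: 32200+14850+37·25·22=67400; k=4: 47601+0+37·27·22=69579 → min 52447 | A_2..A_6: k=2: 0+37905+23·19·33=52326; k=3: 10925+33000+23·25·33=62900; k=4: 24624+19602+23·27·33=64719; k=5: 33725+0+23·22·33=50423 → min 50423.
Length 6: A_1..A_6: k=1: 0+50423+37·23·33=78506; k=2: 16169+37905+37·19·33=77273; k=3: 32200+33000+37·25·33=95725; k=4: 47601+19602+37·27·33=100170; k=5: 52447+0+37·22·33=79309 → min 77273.
Optimal order: ((A_1 × A_2) × (((A_3 × A_4) × A_5) × A_6)) with cost 77273.

77273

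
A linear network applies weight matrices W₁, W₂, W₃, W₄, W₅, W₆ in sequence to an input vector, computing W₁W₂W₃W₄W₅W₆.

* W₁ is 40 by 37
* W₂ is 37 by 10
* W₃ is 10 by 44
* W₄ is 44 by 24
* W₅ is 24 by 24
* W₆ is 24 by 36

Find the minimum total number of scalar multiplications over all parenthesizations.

54160

Adjacent pairs: W₁W₂ = 40·37·10 = 14800; W₂W₃ = 37·10·44 = 16280; W₃W₄ = 10·44·24 = 10560; W₄W₅ = 44·24·24 = 25344; W₅W₆ = 24·24·36 = 20736.
Length 3: W₁..W₃: k=1: 0+16280+40·37·44=81400; k=2: 14800+0+40·10·44=32400 → min 32400 | W₂..W₄: k=2: 0+10560+37·10·24=19440; k=3: 16280+0+37·44·24=55352 → min 19440 | W₃..W₅: k=3: 0+25344+10·44·24=35904; k=4: 10560+0+10·24·24=16320 → min 16320 | W₄..W₆: k=4: 0+20736+44·24·36=58752; k=5: 25344+0+44·24·36=63360 → min 58752.
Length 4: W₁..W₄: k=1: 0+19440+40·37·24=54960; k=2: 14800+10560+40·10·24=34960; k=3: 32400+0+40·44·24=74640 → min 34960 | W₂..W₅: k=2: 0+16320+37·10·24=25200; k=3: 16280+25344+37·44·24=80696; k=4: 19440+0+37·24·24=40752 → min 25200 | W₃..W₆: k=3: 0+58752+10·44·36=74592; k=4: 10560+20736+10·24·36=39936; k=5: 16320+0+10·24·36=24960 → min 24960.
Length 5: W₁..W₅: k=1: 0+25200+40·37·24=60720; k=2: 14800+16320+40·10·24=40720; k=3: 32400+25344+40·44·24=99984; k=4: 34960+0+40·24·24=58000 → min 40720 | W₂..W₆: k=2: 0+24960+37·10·36=38280; k=3: 16280+58752+37·44·36=133640; k=4: 19440+20736+37·24·36=72144; k=5: 25200+0+37·24·36=57168 → min 38280.
Length 6: W₁..W₆: k=1: 0+38280+40·37·36=91560; k=2: 14800+24960+40·10·36=54160; k=3: 32400+58752+40·44·36=154512; k=4: 34960+20736+40·24·36=90256; k=5: 40720+0+40·24·36=75280 → min 54160.
Optimal order: ((W₁W₂)(((W₃W₄)W₅)W₆)) with cost 54160.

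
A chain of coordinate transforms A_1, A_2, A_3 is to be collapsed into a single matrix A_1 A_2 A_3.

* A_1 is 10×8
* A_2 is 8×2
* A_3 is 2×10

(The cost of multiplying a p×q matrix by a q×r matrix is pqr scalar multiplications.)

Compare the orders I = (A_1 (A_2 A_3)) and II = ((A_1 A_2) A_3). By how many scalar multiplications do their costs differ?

600

Order I = (A_1 (A_2 A_3)): (A_2 A_3): 8×2 by 2×10 → 8×10, cost 8·2·10 = 160; (A_1 (A_2 A_3)): 10×8 by 8×10 → 10×10, cost 10·8·10 = 800; cumulative 960. Total 960.
Order II = ((A_1 A_2) A_3): (A_1 A_2): 10×8 by 8×2 → 10×2, cost 10·8·2 = 160; ((A_1 A_2) A_3): 10×2 by 2×10 → 10×10, cost 10·2·10 = 200; cumulative 360. Total 360.
Difference: |960 − 360| = 600.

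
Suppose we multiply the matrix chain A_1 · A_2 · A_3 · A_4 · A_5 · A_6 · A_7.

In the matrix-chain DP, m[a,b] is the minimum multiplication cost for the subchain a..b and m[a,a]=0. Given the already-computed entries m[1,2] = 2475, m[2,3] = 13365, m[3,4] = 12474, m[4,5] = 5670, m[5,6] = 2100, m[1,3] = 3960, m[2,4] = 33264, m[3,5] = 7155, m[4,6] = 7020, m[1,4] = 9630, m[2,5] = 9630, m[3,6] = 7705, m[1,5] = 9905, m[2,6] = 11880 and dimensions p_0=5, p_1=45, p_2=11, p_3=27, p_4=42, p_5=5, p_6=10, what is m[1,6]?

10155

m[1,6] = min over k∈[1,5] of m[1,k]+m[k+1,6]+p_{0}·p_k·p_{6}.
k=1: 0 + 11880 + 5·45·10 = 14130; k=2: 2475 + 7705 + 5·11·10 = 10730; k=3: 3960 + 7020 + 5·27·10 = 12330; k=4: 9630 + 2100 + 5·42·10 = 13830; k=5: 9905 + 0 + 5·5·10 = 10155.
Minimum: 10155 at k=5.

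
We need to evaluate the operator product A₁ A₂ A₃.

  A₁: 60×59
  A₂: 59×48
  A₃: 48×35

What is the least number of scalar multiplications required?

Order (A₁ (A₂ A₃)): (A₂ A₃): 59×48 by 48×35 → 59×35, cost 59·48·35 = 99120; (A₁ (A₂ A₃)): 60×59 by 59×35 → 60×35, cost 60·59·35 = 123900; cumulative 223020. Total 223020.
Order ((A₁ A₂) A₃): (A₁ A₂): 60×59 by 59×48 → 60×48, cost 60·59·48 = 169920; ((A₁ A₂) A₃): 60×48 by 48×35 → 60×35, cost 60·48·35 = 100800; cumulative 270720. Total 270720.
Minimum: 223020.

223020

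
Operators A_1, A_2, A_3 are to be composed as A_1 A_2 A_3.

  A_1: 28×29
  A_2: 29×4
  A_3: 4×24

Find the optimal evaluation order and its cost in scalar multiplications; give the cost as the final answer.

5936

(A_1 (A_2 A_3)): cost 22272.
((A_1 A_2) A_3): cost 5936.
Optimal: ((A_1 A_2) A_3) with cost 5936.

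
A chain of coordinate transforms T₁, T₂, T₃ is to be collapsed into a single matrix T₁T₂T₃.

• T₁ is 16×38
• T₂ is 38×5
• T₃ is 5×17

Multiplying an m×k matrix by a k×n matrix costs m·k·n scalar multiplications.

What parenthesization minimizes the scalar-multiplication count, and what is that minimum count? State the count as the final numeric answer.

4400

(T₁(T₂T₃)): cost 13566.
((T₁T₂)T₃): cost 4400.
Optimal: ((T₁T₂)T₃) with cost 4400.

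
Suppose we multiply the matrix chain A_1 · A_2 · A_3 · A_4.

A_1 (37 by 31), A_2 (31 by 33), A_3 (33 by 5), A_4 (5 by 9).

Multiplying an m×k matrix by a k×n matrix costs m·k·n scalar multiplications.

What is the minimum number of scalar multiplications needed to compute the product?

12515

Adjacent pairs: A_1A_2 = 37·31·33 = 37851; A_2A_3 = 31·33·5 = 5115; A_3A_4 = 33·5·9 = 1485.
Length 3: A_1..A_3: k=1: 0+5115+37·31·5=10850; k=2: 37851+0+37·33·5=43956 → min 10850 | A_2..A_4: k=2: 0+1485+31·33·9=10692; k=3: 5115+0+31·5·9=6510 → min 6510.
Length 4: A_1..A_4: k=1: 0+6510+37·31·9=16833; k=2: 37851+1485+37·33·9=50325; k=3: 10850+0+37·5·9=12515 → min 12515.
Optimal order: ((A_1 · (A_2 · A_3)) · A_4) with cost 12515.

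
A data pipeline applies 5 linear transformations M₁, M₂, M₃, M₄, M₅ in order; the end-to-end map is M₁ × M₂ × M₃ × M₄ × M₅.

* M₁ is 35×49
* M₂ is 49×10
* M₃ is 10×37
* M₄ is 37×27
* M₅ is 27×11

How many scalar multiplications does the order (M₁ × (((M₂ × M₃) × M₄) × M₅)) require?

(M₂ × M₃): 49×10 by 10×37 → 49×37, cost 49·10·37 = 18130
((M₂ × M₃) × M₄): 49×37 by 37×27 → 49×27, cost 49·37·27 = 48951; cumulative 67081
(((M₂ × M₃) × M₄) × M₅): 49×27 by 27×11 → 49×11, cost 49·27·11 = 14553; cumulative 81634
(M₁ × (((M₂ × M₃) × M₄) × M₅)): 35×49 by 49×11 → 35×11, cost 35·49·11 = 18865; cumulative 100499
Total: 100499 scalar multiplications.

100499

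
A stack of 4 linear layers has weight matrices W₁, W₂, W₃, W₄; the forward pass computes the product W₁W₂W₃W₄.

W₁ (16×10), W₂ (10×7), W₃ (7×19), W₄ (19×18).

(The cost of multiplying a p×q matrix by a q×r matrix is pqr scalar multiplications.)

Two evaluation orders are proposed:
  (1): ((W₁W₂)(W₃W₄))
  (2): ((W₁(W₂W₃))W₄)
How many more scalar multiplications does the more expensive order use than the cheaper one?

Order (1) = ((W₁W₂)(W₃W₄)): (W₁W₂): 16×10 by 10×7 → 16×7, cost 16·10·7 = 1120; (W₃W₄): 7×19 by 19×18 → 7×18, cost 7·19·18 = 2394; ((W₁W₂)(W₃W₄)): 16×7 by 7×18 → 16×18, cost 16·7·18 = 2016; cumulative 5530. Total 5530.
Order (2) = ((W₁(W₂W₃))W₄): (W₂W₃): 10×7 by 7×19 → 10×19, cost 10·7·19 = 1330; (W₁(W₂W₃)): 16×10 by 10×19 → 16×19, cost 16·10·19 = 3040; cumulative 4370; ((W₁(W₂W₃))W₄): 16×19 by 19×18 → 16×18, cost 16·19·18 = 5472; cumulative 9842. Total 9842.
Difference: |5530 − 9842| = 4312.

4312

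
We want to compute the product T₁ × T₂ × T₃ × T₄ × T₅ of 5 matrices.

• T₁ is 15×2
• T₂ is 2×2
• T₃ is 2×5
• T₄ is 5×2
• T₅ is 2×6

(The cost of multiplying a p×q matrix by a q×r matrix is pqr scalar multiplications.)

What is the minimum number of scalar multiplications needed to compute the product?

Adjacent pairs: T₁T₂ = 15·2·2 = 60; T₂T₃ = 2·2·5 = 20; T₃T₄ = 2·5·2 = 20; T₄T₅ = 5·2·6 = 60.
Length 3: T₁..T₃: k=1: 0+20+15·2·5=170; k=2: 60+0+15·2·5=210 → min 170 | T₂..T₄: k=2: 0+20+2·2·2=28; k=3: 20+0+2·5·2=40 → min 28 | T₃..T₅: k=3: 0+60+2·5·6=120; k=4: 20+0+2·2·6=44 → min 44.
Length 4: T₁..T₄: k=1: 0+28+15·2·2=88; k=2: 60+20+15·2·2=140; k=3: 170+0+15·5·2=320 → min 88 | T₂..T₅: k=2: 0+44+2·2·6=68; k=3: 20+60+2·5·6=140; k=4: 28+0+2·2·6=52 → min 52.
Length 5: T₁..T₅: k=1: 0+52+15·2·6=232; k=2: 60+44+15·2·6=284; k=3: 170+60+15·5·6=680; k=4: 88+0+15·2·6=268 → min 232.
Optimal order: (T₁ × ((T₂ × (T₃ × T₄)) × T₅)) with cost 232.

232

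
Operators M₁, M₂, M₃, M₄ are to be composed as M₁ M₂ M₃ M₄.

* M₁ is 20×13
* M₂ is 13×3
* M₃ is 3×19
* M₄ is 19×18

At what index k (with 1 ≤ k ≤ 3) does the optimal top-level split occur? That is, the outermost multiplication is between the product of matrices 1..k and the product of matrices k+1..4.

Adjacent pairs: M₁M₂ = 20·13·3 = 780; M₂M₃ = 13·3·19 = 741; M₃M₄ = 3·19·18 = 1026.
Length 3: M₁..M₃: k=1: 0+741+20·13·19=5681; k=2: 780+0+20·3·19=1920 → min 1920 | M₂..M₄: k=2: 0+1026+13·3·18=1728; k=3: 741+0+13·19·18=5187 → min 1728.
Top-level splits: k=1: (M₁..M₁)·(M₂..M₄) → 0+1728+20·13·18 = 6408; k=2: (M₁..M₂)·(M₃..M₄) → 780+1026+20·3·18 = 2886; k=3: (M₁..M₃)·(M₄..M₄) → 1920+0+20·19·18 = 8760.
Best split is after M₂, i.e. k = 2.

2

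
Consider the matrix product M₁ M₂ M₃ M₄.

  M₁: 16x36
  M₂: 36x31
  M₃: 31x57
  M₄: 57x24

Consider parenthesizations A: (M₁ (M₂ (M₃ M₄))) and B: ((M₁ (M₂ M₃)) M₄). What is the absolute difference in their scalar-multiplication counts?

Order A = (M₁ (M₂ (M₃ M₄))): (M₃ M₄): 31×57 by 57×24 → 31×24, cost 31·57·24 = 42408; (M₂ (M₃ M₄)): 36×31 by 31×24 → 36×24, cost 36·31·24 = 26784; cumulative 69192; (M₁ (M₂ (M₃ M₄))): 16×36 by 36×24 → 16×24, cost 16·36·24 = 13824; cumulative 83016. Total 83016.
Order B = ((M₁ (M₂ M₃)) M₄): (M₂ M₃): 36×31 by 31×57 → 36×57, cost 36·31·57 = 63612; (M₁ (M₂ M₃)): 16×36 by 36×57 → 16×57, cost 16·36·57 = 32832; cumulative 96444; ((M₁ (M₂ M₃)) M₄): 16×57 by 57×24 → 16×24, cost 16·57·24 = 21888; cumulative 118332. Total 118332.
Difference: |83016 − 118332| = 35316.

35316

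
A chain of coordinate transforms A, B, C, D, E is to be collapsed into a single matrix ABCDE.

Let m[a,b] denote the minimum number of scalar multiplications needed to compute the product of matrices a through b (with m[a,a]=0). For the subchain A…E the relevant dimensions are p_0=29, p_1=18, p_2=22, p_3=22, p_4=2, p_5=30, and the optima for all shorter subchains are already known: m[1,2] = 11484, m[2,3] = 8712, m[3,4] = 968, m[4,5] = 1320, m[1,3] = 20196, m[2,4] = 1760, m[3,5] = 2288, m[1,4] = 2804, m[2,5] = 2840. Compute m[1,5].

m[1,5] = min over k∈[1,4] of m[1,k]+m[k+1,5]+p_{0}·p_k·p_{5}.
k=1: 0 + 2840 + 29·18·30 = 18500; k=2: 11484 + 2288 + 29·22·30 = 32912; k=3: 20196 + 1320 + 29·22·30 = 40656; k=4: 2804 + 0 + 29·2·30 = 4544.
Minimum: 4544 at k=4.

4544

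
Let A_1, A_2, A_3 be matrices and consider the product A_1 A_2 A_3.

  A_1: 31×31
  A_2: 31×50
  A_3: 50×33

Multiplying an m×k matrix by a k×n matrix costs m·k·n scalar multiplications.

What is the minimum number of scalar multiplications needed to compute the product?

Order (A_1 (A_2 A_3)): (A_2 A_3): 31×50 by 50×33 → 31×33, cost 31·50·33 = 51150; (A_1 (A_2 A_3)): 31×31 by 31×33 → 31×33, cost 31·31·33 = 31713; cumulative 82863. Total 82863.
Order ((A_1 A_2) A_3): (A_1 A_2): 31×31 by 31×50 → 31×50, cost 31·31·50 = 48050; ((A_1 A_2) A_3): 31×50 by 50×33 → 31×33, cost 31·50·33 = 51150; cumulative 99200. Total 99200.
Minimum: 82863.

82863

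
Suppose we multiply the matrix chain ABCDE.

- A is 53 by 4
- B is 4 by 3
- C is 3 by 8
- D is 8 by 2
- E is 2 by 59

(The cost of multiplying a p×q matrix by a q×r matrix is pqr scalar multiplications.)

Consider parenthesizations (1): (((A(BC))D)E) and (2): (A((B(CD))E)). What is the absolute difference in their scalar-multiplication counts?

4158

Order (1) = (((A(BC))D)E): (BC): 4×3 by 3×8 → 4×8, cost 4·3·8 = 96; (A(BC)): 53×4 by 4×8 → 53×8, cost 53·4·8 = 1696; cumulative 1792; ((A(BC))D): 53×8 by 8×2 → 53×2, cost 53·8·2 = 848; cumulative 2640; (((A(BC))D)E): 53×2 by 2×59 → 53×59, cost 53·2·59 = 6254; cumulative 8894. Total 8894.
Order (2) = (A((B(CD))E)): (CD): 3×8 by 8×2 → 3×2, cost 3·8·2 = 48; (B(CD)): 4×3 by 3×2 → 4×2, cost 4·3·2 = 24; cumulative 72; ((B(CD))E): 4×2 by 2×59 → 4×59, cost 4·2·59 = 472; cumulative 544; (A((B(CD))E)): 53×4 by 4×59 → 53×59, cost 53·4·59 = 12508; cumulative 13052. Total 13052.
Difference: |8894 − 13052| = 4158.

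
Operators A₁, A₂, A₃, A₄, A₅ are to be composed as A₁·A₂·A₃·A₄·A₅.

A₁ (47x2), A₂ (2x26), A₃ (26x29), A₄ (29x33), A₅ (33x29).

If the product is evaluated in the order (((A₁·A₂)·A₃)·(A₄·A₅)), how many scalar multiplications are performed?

105162

(A₁·A₂): 47×2 by 2×26 → 47×26, cost 47·2·26 = 2444
((A₁·A₂)·A₃): 47×26 by 26×29 → 47×29, cost 47·26·29 = 35438; cumulative 37882
(A₄·A₅): 29×33 by 33×29 → 29×29, cost 29·33·29 = 27753
(((A₁·A₂)·A₃)·(A₄·A₅)): 47×29 by 29×29 → 47×29, cost 47·29·29 = 39527; cumulative 105162
Total: 105162 scalar multiplications.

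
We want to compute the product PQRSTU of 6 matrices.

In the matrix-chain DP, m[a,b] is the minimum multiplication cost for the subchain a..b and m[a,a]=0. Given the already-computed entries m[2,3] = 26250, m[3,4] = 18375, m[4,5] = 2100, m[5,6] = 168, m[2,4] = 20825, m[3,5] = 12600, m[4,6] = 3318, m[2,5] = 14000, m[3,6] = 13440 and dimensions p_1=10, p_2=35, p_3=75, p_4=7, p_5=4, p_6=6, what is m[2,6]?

14240

m[2,6] = min over k∈[2,5] of m[2,k]+m[k+1,6]+p_{1}·p_k·p_{6}.
k=2: 0 + 13440 + 10·35·6 = 15540; k=3: 26250 + 3318 + 10·75·6 = 34068; k=4: 20825 + 168 + 10·7·6 = 21413; k=5: 14000 + 0 + 10·4·6 = 14240.
Minimum: 14240 at k=5.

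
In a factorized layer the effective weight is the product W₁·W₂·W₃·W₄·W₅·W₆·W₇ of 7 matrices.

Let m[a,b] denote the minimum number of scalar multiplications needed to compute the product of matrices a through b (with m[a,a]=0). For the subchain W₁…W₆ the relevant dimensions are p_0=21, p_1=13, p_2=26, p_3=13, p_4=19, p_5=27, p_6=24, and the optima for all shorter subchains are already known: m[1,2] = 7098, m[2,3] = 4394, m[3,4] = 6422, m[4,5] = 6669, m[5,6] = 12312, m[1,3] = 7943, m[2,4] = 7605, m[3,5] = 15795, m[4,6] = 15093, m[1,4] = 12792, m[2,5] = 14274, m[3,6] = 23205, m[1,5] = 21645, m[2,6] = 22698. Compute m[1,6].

m[1,6] = min over k∈[1,5] of m[1,k]+m[k+1,6]+p_{0}·p_k·p_{6}.
k=1: 0 + 22698 + 21·13·24 = 29250; k=2: 7098 + 23205 + 21·26·24 = 43407; k=3: 7943 + 15093 + 21·13·24 = 29588; k=4: 12792 + 12312 + 21·19·24 = 34680; k=5: 21645 + 0 + 21·27·24 = 35253.
Minimum: 29250 at k=1.

29250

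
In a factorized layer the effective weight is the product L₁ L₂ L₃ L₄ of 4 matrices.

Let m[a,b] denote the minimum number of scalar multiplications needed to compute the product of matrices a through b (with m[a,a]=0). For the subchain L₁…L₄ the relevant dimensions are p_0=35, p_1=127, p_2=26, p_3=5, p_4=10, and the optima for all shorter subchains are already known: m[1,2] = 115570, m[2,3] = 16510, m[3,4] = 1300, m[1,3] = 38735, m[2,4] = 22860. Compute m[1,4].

m[1,4] = min over k∈[1,3] of m[1,k]+m[k+1,4]+p_{0}·p_k·p_{4}.
k=1: 0 + 22860 + 35·127·10 = 67310; k=2: 115570 + 1300 + 35·26·10 = 125970; k=3: 38735 + 0 + 35·5·10 = 40485.
Minimum: 40485 at k=3.

40485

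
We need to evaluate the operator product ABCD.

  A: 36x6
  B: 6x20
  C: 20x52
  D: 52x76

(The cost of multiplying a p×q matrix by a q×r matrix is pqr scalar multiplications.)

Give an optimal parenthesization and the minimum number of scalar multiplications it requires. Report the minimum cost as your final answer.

46368

Adjacent pairs: AB = 36·6·20 = 4320; BC = 6·20·52 = 6240; CD = 20·52·76 = 79040.
Length 3: A..C: k=1: 0+6240+36·6·52=17472; k=2: 4320+0+36·20·52=41760 → min 17472 | B..D: k=2: 0+79040+6·20·76=88160; k=3: 6240+0+6·52·76=29952 → min 29952.
Length 4: A..D: k=1: 0+29952+36·6·76=46368; k=2: 4320+79040+36·20·76=138080; k=3: 17472+0+36·52·76=159744 → min 46368.
Optimal parenthesization: (A((BC)D)) with cost 46368.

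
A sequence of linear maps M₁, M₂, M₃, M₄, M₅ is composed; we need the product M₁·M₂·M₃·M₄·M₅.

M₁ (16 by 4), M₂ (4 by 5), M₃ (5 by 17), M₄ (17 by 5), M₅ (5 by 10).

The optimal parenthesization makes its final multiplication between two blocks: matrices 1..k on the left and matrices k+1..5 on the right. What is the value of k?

1

Adjacent pairs: M₁M₂ = 16·4·5 = 320; M₂M₃ = 4·5·17 = 340; M₃M₄ = 5·17·5 = 425; M₄M₅ = 17·5·10 = 850.
Length 3: M₁..M₃: k=1: 0+340+16·4·17=1428; k=2: 320+0+16·5·17=1680 → min 1428 | M₂..M₄: k=2: 0+425+4·5·5=525; k=3: 340+0+4·17·5=680 → min 525 | M₃..M₅: k=3: 0+850+5·17·10=1700; k=4: 425+0+5·5·10=675 → min 675.
Length 4: M₁..M₄: k=1: 0+525+16·4·5=845; k=2: 320+425+16·5·5=1145; k=3: 1428+0+16·17·5=2788 → min 845 | M₂..M₅: k=2: 0+675+4·5·10=875; k=3: 340+850+4·17·10=1870; k=4: 525+0+4·5·10=725 → min 725.
Top-level splits: k=1: (M₁..M₁)·(M₂..M₅) → 0+725+16·4·10 = 1365; k=2: (M₁..M₂)·(M₃..M₅) → 320+675+16·5·10 = 1795; k=3: (M₁..M₃)·(M₄..M₅) → 1428+850+16·17·10 = 4998; k=4: (M₁..M₄)·(M₅..M₅) → 845+0+16·5·10 = 1645.
Best split is after M₁, i.e. k = 1.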